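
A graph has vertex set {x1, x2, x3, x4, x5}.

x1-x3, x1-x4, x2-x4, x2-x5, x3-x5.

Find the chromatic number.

3

The cycle x1-x3-x5-x2-x4-x1 has odd length 5, so it cannot be 2-colored; at least 3 colors are needed.
One proper 3-coloring: x1=R, x2=B, x3=B, x4=G, x5=R. Each edge has distinct colors on its endpoints.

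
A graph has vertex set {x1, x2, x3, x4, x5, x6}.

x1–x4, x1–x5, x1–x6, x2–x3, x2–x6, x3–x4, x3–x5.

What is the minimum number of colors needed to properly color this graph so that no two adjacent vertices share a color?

The cycle x3-x4-x1-x6-x2-x3 has odd length 5, so it cannot be 2-colored; at least 3 colors are needed.
One proper 3-coloring: x1=1, x2=2, x3=1, x4=2, x5=2, x6=3. No two adjacent vertices share a color.

3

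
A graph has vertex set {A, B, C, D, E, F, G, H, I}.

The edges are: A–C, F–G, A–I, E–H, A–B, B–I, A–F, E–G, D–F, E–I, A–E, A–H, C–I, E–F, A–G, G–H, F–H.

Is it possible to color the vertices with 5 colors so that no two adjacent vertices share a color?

Yes

The chromatic number is 5. A, E, F, G, H form a clique, so at least 5 colors are needed.
5 colors suffice: color 1 → {A, D}; color 2 → {F, I}; color 3 → {B, C, E}; color 4 → {H}; color 5 → {G}.
That is already a proper 5-coloring.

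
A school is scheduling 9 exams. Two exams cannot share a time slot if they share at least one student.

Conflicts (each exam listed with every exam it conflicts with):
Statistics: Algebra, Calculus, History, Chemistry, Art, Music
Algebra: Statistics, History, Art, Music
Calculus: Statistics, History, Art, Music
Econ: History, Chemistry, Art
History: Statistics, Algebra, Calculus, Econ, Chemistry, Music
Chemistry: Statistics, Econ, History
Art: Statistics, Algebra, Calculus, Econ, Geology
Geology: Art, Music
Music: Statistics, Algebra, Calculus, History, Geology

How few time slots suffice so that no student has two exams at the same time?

4

Statistics, Calculus, History, Music pairwise conflict, so at least 4 time slots are needed.
A valid assignment using 4 time slots: Statistics=1, Algebra=4, Calculus=4, Econ=1, History=2, Chemistry=3, Art=2, Geology=1, Music=3. Each listed conflict is separated.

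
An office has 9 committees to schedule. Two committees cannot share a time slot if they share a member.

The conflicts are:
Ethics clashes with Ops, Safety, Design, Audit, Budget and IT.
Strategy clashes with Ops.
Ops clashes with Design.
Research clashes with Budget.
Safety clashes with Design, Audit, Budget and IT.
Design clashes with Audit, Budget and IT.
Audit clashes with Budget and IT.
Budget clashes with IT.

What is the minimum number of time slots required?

6

Ethics, Safety, Design, Audit, Budget, IT all conflict with each other, so at least 6 time slots are needed.
6 time slots suffice: time slot 1 → {Strategy, Research, Design}; time slot 2 → {Ops, Budget}; time slot 3 → {Ethics}; time slot 4 → {Safety}; time slot 5 → {IT}; time slot 6 → {Audit}. No two conflicting committees share a time slot.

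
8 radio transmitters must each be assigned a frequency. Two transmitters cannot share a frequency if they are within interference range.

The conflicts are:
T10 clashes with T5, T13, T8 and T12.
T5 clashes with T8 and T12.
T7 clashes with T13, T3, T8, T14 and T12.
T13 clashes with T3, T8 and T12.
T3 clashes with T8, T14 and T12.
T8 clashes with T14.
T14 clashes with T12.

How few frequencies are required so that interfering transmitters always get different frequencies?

T7, T3, T8, T14 pairwise conflict, so at least 4 frequencies are needed.
4 frequencies suffice: frequency 1 → {T8, T12}; frequency 2 → {T10, T7}; frequency 3 → {T5, T13, T14}; frequency 4 → {T3}. Each listed conflict is separated.

4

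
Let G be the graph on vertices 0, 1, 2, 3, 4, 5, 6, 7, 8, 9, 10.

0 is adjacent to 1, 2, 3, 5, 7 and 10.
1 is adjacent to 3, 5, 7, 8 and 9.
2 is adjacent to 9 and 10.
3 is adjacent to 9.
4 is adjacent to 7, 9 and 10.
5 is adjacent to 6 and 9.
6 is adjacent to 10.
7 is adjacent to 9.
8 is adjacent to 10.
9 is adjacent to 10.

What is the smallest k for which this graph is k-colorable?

0, 1, 3 are mutually adjacent, so at least 3 colors are needed.
3 colors suffice: color a → {0, 6, 8, 9}; color b → {3, 5, 7, 10}; color c → {1, 2, 4}. Every edge joins two different colors.

3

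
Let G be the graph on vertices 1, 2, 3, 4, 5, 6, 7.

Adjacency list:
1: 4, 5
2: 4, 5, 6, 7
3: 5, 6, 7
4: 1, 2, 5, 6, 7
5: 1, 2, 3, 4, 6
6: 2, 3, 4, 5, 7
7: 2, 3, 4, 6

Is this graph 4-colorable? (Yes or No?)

Yes

The chromatic number is 4. 2, 4, 6, 7 form a clique, so at least 4 colors are needed.
4 colors suffice: color red → {5, 7}; color blue → {3, 4}; color green → {1, 6}; color yellow → {2}.
That is already a proper 4-coloring.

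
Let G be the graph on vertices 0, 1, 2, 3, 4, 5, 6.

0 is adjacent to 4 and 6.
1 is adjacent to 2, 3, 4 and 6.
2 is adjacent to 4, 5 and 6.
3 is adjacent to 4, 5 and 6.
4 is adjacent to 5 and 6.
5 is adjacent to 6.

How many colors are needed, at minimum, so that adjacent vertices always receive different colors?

4

2, 4, 5, 6 are mutually adjacent (a clique of size 4), so at least 4 colors are needed.
One proper 4-coloring: 0=c, 1=d, 2=c, 3=c, 4=a, 5=d, 6=b. No two adjacent vertices share a color.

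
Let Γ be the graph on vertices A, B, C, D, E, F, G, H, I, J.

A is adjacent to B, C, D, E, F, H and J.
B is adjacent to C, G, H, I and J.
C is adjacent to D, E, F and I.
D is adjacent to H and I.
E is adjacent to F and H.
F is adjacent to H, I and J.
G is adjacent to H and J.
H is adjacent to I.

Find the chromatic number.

4

A, E, F, H are mutually adjacent (a clique of size 4), so at least 4 colors are needed.
4 colors suffice: color 1 → {A, G, I}; color 2 → {C, H, J}; color 3 → {B, D, F}; color 4 → {E}. Every edge joins two different colors.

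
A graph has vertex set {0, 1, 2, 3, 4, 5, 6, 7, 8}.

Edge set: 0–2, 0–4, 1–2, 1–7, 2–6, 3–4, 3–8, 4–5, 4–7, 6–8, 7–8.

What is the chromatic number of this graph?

3

The cycle 2-0-4-7-1-2 has odd length 5, so it cannot be 2-colored; at least 3 colors are needed.
One proper 3-coloring: 0=b, 1=c, 2=a, 3=b, 4=a, 5=b, 6=b, 7=b, 8=a. Each edge has distinct colors on its endpoints.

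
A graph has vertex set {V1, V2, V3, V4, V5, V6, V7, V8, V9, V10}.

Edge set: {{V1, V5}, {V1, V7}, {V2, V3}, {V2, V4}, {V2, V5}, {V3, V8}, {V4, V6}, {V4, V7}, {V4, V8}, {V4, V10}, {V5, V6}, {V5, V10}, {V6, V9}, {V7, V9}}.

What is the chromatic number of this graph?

3

The cycle V6-V9-V7-V1-V5-V6 has odd length 5, so it cannot be 2-colored; at least 3 colors are needed.
3 colors suffice: color 1 → {V3, V4, V5, V9}; color 2 → {V2, V6, V7, V8, V10}; color 3 → {V1}. Each edge has distinct colors on its endpoints.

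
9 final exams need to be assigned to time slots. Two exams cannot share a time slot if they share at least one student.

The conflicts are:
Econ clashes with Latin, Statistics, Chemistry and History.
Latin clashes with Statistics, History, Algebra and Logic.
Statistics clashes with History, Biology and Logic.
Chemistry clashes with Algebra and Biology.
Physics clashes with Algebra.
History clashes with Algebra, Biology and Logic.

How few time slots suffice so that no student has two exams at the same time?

4

Econ, Latin, Statistics, History pairwise conflict, so at least 4 time slots are needed.
Using 4 time slots: Econ=4, Latin=2, Statistics=3, Chemistry=1, Physics=1, History=1, Algebra=3, Biology=2, Logic=4. Every pair that conflicts lands in different time slots.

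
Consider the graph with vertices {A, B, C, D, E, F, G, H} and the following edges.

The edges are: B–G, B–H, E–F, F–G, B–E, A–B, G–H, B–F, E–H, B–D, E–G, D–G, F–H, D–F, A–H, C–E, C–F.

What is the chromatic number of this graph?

5

B, E, F, G, H are pairwise adjacent (a clique of size 5), so at least 5 colors are needed.
5 colors suffice: color 1 → {B, C}; color 2 → {A, F}; color 3 → {D, H}; color 4 → {G}; color 5 → {E}. Every edge joins two different colors.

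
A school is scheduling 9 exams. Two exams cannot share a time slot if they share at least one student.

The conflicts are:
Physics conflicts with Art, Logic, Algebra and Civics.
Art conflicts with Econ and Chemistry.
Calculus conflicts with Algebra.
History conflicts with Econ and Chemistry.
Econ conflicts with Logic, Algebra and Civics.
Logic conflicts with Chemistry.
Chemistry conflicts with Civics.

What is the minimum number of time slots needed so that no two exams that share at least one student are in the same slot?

Art and Econ conflict, so at least 2 time slots are needed.
2 time slots suffice: time slot 1 → {Physics, Calculus, Econ, Chemistry}; time slot 2 → {Art, History, Logic, Algebra, Civics}. Each listed conflict is separated.

2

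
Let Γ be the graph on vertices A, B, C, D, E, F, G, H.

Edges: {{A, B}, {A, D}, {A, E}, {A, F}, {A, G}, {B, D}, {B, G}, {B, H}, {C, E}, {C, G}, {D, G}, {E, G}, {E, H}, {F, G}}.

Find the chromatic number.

A, B, D, G form a clique, so at least 4 colors are needed.
4 colors suffice: color red → {G, H}; color blue → {A, C}; color green → {B, E, F}; color yellow → {D}. No two adjacent vertices share a color.

4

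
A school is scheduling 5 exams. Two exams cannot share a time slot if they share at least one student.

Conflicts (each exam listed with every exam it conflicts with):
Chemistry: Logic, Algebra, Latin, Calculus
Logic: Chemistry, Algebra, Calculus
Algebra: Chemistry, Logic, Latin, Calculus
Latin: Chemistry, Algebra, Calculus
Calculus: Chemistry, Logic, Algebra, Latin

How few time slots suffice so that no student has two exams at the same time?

4

Chemistry, Logic, Algebra, Calculus are mutually in conflict, so at least 4 time slots are needed.
4 time slots suffice: time slot 1 → {Algebra}; time slot 2 → {Calculus}; time slot 3 → {Chemistry}; time slot 4 → {Logic, Latin}. No two conflicting exams share a time slot.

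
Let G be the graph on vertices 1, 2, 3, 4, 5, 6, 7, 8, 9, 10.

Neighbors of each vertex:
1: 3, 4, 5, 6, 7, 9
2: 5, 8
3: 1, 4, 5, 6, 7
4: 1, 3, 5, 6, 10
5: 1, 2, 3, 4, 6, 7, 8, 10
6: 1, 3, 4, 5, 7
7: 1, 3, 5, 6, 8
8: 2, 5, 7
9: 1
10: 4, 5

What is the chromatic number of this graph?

5

1, 3, 5, 6, 7 are pairwise adjacent (a clique of size 5), so at least 5 colors are needed.
A valid assignment using 5 colors: 1=blue, 2=green, 3=green, 4=yellow, 5=red, 6=purple, 7=yellow, 8=blue, 9=red, 10=blue. No two adjacent vertices share a color.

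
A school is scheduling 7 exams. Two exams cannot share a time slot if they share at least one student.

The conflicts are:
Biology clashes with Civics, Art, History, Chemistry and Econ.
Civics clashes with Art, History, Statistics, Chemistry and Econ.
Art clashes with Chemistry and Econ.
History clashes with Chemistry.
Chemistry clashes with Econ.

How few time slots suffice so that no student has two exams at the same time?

5

Biology, Civics, Art, Chemistry, Econ are mutually in conflict, so at least 5 time slots are needed.
5 time slots suffice: time slot 1 → {Civics}; time slot 2 → {Biology, Statistics}; time slot 3 → {Chemistry}; time slot 4 → {History, Econ}; time slot 5 → {Art}. Every pair that conflicts lands in different time slots.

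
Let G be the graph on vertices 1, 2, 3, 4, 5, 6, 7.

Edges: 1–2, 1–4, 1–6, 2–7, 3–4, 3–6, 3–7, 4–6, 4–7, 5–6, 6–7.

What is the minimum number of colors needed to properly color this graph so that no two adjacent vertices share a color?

4

3, 4, 6, 7 are pairwise adjacent (a clique of size 4), so at least 4 colors are needed.
4 colors suffice: color a → {2, 6}; color b → {1, 5, 7}; color c → {4}; color d → {3}. No two adjacent vertices share a color.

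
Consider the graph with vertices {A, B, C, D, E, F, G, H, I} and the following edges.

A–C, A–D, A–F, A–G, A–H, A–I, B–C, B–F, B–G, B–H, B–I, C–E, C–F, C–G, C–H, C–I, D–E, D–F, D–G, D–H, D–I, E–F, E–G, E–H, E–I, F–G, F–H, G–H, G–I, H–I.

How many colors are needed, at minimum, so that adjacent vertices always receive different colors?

5

B, C, F, G, H are mutually adjacent (a clique of size 5), so at least 5 colors are needed.
A valid assignment using 5 colors: A=5, B=5, C=4, D=4, E=5, F=3, G=2, H=1, I=3. Each edge has distinct colors on its endpoints.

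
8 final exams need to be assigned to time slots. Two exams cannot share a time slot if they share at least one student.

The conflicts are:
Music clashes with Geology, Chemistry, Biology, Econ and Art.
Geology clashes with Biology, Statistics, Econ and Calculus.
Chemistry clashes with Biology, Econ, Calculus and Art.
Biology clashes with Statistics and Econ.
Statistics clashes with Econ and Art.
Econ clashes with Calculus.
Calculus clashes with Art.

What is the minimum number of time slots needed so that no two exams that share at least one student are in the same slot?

Music, Chemistry, Biology, Econ are mutually in conflict, so at least 4 time slots are needed.
4 time slots suffice: time slot 1 → {Econ, Art}; time slot 2 → {Geology, Chemistry}; time slot 3 → {Music, Statistics, Calculus}; time slot 4 → {Biology}. Every pair that conflicts lands in different time slots.

4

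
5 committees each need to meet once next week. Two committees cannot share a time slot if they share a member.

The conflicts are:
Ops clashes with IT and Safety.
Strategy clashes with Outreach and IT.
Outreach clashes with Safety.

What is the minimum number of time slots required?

3

The cycle Outreach-Strategy-IT-Ops-Safety-Outreach has odd length 5, so it cannot be 2-colored; at least 3 time slots are needed.
3 time slots suffice: time slot 1 → {Outreach, IT}; time slot 2 → {Ops, Strategy}; time slot 3 → {Safety}. Every pair that conflicts lands in different time slots.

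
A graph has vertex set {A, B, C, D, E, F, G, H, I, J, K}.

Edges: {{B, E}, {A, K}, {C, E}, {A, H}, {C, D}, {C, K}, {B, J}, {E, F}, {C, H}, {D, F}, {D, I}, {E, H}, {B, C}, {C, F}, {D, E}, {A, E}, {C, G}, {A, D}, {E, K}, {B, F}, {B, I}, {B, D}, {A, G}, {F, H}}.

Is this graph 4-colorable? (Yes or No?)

No

B, C, D, E, F are mutually adjacent (a clique of size 5), so at least 5 colors are needed.
So 4 colors are not enough.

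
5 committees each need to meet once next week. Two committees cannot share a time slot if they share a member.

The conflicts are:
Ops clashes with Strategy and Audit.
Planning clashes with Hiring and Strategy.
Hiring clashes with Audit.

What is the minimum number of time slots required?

The cycle Strategy-Ops-Audit-Hiring-Planning-Strategy has odd length 5, so it cannot be 2-colored; at least 3 time slots are needed.
3 time slots suffice: Ops=2, Planning=3, Hiring=2, Strategy=1, Audit=1. Every pair that conflicts lands in different time slots.

3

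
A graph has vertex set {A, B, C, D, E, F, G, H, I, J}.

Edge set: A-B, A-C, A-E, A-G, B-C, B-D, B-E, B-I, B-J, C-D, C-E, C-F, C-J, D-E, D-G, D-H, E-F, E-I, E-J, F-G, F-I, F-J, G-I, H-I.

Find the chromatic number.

4

A, B, C, E form a clique, so at least 4 colors are needed.
4 colors suffice: color red → {E, G, H}; color blue → {C, I}; color green → {B, F}; color yellow → {A, D, J}. Each edge has distinct colors on its endpoints.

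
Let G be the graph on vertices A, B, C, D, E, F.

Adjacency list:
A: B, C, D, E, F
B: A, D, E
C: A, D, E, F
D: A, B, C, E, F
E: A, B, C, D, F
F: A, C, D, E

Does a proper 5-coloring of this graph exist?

The chromatic number is 5. A, C, D, E, F are mutually adjacent (a clique of size 5), so at least 5 colors are needed.
5 colors suffice: color 1 → {E}; color 2 → {A}; color 3 → {D}; color 4 → {B, C}; color 5 → {F}.
That is already a proper 5-coloring.

Yes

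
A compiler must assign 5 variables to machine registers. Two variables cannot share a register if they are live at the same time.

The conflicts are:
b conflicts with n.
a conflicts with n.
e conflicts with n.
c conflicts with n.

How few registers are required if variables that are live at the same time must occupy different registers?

2

a and n conflict, so at least 2 registers are needed.
2 registers suffice: b=2, a=2, e=2, c=2, n=1. No two conflicting variables share a register.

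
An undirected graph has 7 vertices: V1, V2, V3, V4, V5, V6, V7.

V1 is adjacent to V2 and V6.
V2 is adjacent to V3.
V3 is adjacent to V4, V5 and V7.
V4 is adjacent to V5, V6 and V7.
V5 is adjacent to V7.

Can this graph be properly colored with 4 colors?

Yes

The chromatic number is 4. V3, V4, V5, V7 form a clique, so at least 4 colors are needed.
4 colors suffice: V1=1, V2=3, V3=2, V4=1, V5=4, V6=2, V7=3.
That is already a proper 4-coloring.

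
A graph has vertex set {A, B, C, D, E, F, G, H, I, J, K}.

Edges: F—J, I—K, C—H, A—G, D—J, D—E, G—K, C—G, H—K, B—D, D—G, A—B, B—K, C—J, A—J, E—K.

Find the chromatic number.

2

A and B are adjacent, so at least 2 colors are needed.
A valid assignment using 2 colors: A=red, B=blue, C=red, D=red, E=blue, F=red, G=blue, H=blue, I=blue, J=blue, K=red. Every edge joins two different colors.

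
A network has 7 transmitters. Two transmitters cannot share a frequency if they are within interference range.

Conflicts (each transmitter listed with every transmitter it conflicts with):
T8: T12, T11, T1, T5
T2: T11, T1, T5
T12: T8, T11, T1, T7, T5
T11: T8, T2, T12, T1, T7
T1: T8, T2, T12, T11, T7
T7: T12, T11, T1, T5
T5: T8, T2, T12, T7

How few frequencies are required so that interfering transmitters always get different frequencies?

T12, T11, T1, T7 are mutually in conflict, so at least 4 frequencies are needed.
4 frequencies suffice: frequency 1 → {T1, T5}; frequency 2 → {T11}; frequency 3 → {T2, T12}; frequency 4 → {T8, T7}. Every pair that conflicts lands in different frequencies.

4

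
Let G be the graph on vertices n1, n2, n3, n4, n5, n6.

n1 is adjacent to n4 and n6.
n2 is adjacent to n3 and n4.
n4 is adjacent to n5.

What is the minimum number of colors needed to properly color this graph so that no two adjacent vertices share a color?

2

n2 and n3 are adjacent, so at least 2 colors are needed.
A valid assignment using 2 colors: n1=2, n2=2, n3=1, n4=1, n5=2, n6=1. Each edge has distinct colors on its endpoints.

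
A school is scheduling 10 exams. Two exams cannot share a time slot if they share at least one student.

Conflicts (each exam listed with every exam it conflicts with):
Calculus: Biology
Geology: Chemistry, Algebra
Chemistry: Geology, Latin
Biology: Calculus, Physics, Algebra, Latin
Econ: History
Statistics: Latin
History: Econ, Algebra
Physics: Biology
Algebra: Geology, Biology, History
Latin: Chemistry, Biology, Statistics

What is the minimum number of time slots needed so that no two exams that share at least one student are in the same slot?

The cycle Chemistry-Latin-Biology-Algebra-Geology-Chemistry has odd length 5, so it cannot be 2-colored; at least 3 time slots are needed.
3 time slots suffice: time slot 1 → {Chemistry, Biology, Statistics, History}; time slot 2 → {Calculus, Econ, Physics, Algebra, Latin}; time slot 3 → {Geology}. Every pair that conflicts lands in different time slots.

3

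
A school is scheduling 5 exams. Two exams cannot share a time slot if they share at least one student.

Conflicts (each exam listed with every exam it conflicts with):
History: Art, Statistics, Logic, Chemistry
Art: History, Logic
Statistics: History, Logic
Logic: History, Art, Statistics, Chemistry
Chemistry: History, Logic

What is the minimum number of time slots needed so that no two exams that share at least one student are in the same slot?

3

History, Art, Logic pairwise conflict, so at least 3 time slots are needed.
3 time slots suffice: time slot 1 → {History}; time slot 2 → {Logic}; time slot 3 → {Art, Statistics, Chemistry}. No two conflicting exams share a time slot.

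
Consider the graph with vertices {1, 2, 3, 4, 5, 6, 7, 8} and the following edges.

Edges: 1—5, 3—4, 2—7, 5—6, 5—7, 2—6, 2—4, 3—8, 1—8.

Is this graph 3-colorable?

The chromatic number is 3. The cycle 3-4-2-6-5-1-8-3 has odd length 7, so it cannot be 2-colored; at least 3 colors are needed.
A valid assignment using 3 colors: 1=blue, 2=red, 3=blue, 4=green, 5=red, 6=blue, 7=blue, 8=red.
That is already a proper 3-coloring.

Yes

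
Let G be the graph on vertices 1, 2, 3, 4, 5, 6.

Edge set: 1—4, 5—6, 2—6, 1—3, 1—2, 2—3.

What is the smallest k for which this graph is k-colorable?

1, 2, 3 are mutually adjacent, so at least 3 colors are needed.
One proper 3-coloring: 1=red, 2=blue, 3=green, 4=blue, 5=blue, 6=red. Each edge has distinct colors on its endpoints.

3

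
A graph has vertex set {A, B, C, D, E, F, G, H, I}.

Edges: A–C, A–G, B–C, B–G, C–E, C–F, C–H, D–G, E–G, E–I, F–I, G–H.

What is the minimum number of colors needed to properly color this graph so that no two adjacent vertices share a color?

2

A and C are adjacent, so at least 2 colors are needed.
2 colors suffice: color 1 → {C, G, I}; color 2 → {A, B, D, E, F, H}. Each edge has distinct colors on its endpoints.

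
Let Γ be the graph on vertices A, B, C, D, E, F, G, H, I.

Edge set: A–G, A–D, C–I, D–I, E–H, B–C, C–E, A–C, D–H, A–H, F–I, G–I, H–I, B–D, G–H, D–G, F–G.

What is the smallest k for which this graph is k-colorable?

D, G, H, I are pairwise adjacent (a clique of size 4), so at least 4 colors are needed.
4 colors suffice: color 1 → {A, B, E, I}; color 2 → {C, D, F}; color 3 → {G}; color 4 → {H}. Every edge joins two different colors.

4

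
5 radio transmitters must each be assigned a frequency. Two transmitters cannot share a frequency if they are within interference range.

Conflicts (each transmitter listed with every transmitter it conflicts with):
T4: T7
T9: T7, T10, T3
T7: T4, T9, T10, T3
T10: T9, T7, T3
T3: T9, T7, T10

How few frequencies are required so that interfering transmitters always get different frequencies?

4

T9, T7, T10, T3 are mutually in conflict, so at least 4 frequencies are needed.
A valid assignment using 4 frequencies: T4=2, T9=2, T7=1, T10=3, T3=4. Each listed conflict is separated.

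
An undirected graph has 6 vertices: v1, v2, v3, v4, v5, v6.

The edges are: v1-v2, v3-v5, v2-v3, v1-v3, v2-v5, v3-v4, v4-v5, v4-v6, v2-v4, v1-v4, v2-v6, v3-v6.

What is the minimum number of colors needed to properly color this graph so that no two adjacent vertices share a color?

v1, v2, v3, v4 are mutually adjacent (a clique of size 4), so at least 4 colors are needed.
A valid assignment using 4 colors: v1=4, v2=3, v3=1, v4=2, v5=4, v6=4. Every edge joins two different colors.

4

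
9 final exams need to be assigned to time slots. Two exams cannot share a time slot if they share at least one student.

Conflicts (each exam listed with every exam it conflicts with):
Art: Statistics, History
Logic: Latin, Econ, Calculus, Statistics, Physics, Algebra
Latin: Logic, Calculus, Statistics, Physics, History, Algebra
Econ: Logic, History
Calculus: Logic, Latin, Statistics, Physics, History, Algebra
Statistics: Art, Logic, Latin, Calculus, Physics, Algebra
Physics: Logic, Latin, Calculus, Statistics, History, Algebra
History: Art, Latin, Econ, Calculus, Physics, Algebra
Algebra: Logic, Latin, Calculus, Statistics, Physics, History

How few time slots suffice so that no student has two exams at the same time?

Logic, Latin, Calculus, Statistics, Physics, Algebra all conflict with each other, so at least 6 time slots are needed.
6 time slots suffice: time slot 1 → {Art, Econ, Algebra}; time slot 2 → {Calculus}; time slot 3 → {Latin}; time slot 4 → {Logic, History}; time slot 5 → {Physics}; time slot 6 → {Statistics}. Each listed conflict is separated.

6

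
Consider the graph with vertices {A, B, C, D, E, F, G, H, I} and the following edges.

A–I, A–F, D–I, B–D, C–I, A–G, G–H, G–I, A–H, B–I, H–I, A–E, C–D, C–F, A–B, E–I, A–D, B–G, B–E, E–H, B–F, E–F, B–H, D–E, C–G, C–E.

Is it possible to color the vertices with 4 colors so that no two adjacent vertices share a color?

No

A, B, D, E, I are mutually adjacent (a clique of size 5), so at least 5 colors are needed.
So 4 colors are not enough.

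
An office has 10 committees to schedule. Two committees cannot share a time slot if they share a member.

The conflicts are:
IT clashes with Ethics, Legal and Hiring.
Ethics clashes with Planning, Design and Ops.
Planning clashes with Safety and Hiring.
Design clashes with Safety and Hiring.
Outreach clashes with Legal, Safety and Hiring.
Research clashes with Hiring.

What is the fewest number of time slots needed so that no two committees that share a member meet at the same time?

Ethics and Ops conflict, so at least 2 time slots are needed.
2 time slots suffice: time slot 1 → {Ethics, Legal, Safety, Hiring}; time slot 2 → {IT, Planning, Design, Ops, Outreach, Research}. Each listed conflict is separated.

2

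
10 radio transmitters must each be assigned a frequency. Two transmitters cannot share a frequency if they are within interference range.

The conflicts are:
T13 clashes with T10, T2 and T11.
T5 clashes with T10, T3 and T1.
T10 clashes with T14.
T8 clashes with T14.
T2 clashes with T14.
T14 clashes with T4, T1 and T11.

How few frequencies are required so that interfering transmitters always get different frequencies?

T13 and T2 conflict, so at least 2 frequencies are needed.
2 frequencies suffice: T13=1, T5=1, T10=2, T8=2, T2=2, T14=1, T4=2, T3=2, T1=2, T11=2. Each listed conflict is separated.

2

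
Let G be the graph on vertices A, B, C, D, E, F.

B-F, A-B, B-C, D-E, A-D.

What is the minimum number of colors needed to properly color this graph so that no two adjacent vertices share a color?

D and E are adjacent, so at least 2 colors are needed.
One proper 2-coloring: A=2, B=1, C=2, D=1, E=2, F=2. Every edge joins two different colors.

2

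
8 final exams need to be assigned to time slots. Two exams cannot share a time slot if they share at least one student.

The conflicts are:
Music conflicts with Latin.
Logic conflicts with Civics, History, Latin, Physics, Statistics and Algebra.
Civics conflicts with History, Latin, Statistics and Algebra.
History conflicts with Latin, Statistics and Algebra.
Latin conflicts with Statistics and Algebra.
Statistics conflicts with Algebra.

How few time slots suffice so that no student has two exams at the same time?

6

Logic, Civics, History, Latin, Statistics, Algebra all conflict with each other, so at least 6 time slots are needed.
A valid assignment using 6 time slots: Music=1, Logic=1, Civics=3, History=6, Latin=2, Physics=2, Statistics=4, Algebra=5. Each listed conflict is separated.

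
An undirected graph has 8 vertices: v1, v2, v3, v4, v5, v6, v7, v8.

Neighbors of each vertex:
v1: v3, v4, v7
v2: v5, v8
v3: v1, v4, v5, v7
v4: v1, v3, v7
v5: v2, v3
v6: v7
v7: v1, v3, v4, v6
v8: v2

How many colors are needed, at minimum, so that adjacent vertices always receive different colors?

4

v1, v3, v4, v7 form a clique, so at least 4 colors are needed.
4 colors suffice: color 1 → {v2, v3, v6}; color 2 → {v5, v7, v8}; color 3 → {v4}; color 4 → {v1}. Each edge has distinct colors on its endpoints.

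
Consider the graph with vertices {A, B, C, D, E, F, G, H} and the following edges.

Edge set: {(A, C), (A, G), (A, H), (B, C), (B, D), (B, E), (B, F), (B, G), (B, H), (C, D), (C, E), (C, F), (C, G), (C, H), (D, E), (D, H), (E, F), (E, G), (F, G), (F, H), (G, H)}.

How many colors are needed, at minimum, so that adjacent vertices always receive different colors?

5

B, C, E, F, G are mutually adjacent (a clique of size 5), so at least 5 colors are needed.
A valid assignment using 5 colors: A=4, B=4, C=1, D=3, E=2, F=5, G=3, H=2. No two adjacent vertices share a color.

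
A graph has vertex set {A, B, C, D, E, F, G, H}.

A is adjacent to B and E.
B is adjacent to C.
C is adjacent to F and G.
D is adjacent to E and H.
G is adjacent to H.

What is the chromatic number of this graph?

3

The cycle H-D-E-A-B-C-G-H has odd length 7, so it cannot be 2-colored; at least 3 colors are needed.
3 colors suffice: A=1, B=2, C=1, D=3, E=2, F=2, G=2, H=1. No two adjacent vertices share a color.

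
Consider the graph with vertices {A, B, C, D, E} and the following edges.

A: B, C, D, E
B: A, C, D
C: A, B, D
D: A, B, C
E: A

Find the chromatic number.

4

A, B, C, D are mutually adjacent (a clique of size 4), so at least 4 colors are needed.
4 colors suffice: color red → {A}; color blue → {C, E}; color green → {D}; color yellow → {B}. No two adjacent vertices share a color.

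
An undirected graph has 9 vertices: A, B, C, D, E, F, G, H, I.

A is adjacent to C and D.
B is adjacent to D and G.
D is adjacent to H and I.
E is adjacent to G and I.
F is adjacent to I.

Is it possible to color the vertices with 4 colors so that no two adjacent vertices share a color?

The chromatic number is 3. The cycle D-B-G-E-I-D has odd length 5, so it cannot be 2-colored; at least 3 colors are needed.
3 colors suffice: A=2, B=2, C=1, D=1, E=3, F=1, G=1, H=2, I=2.
Since 4 ≥ 3, a proper 4-coloring certainly exists.

Yes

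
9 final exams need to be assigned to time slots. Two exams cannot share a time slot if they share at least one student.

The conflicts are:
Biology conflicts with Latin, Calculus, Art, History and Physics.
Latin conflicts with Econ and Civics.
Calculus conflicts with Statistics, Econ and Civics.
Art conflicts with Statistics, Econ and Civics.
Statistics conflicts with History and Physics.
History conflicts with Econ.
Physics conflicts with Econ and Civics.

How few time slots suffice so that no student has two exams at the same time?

2

Statistics and Physics conflict, so at least 2 time slots are needed.
2 time slots suffice: time slot 1 → {Biology, Statistics, Econ, Civics}; time slot 2 → {Latin, Calculus, Art, History, Physics}. Every pair that conflicts lands in different time slots.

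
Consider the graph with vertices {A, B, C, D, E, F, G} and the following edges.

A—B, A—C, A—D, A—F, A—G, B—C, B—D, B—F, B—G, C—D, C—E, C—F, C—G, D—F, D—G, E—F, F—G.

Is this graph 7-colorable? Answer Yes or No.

The chromatic number is 6. A, B, C, D, F, G are pairwise adjacent (a clique of size 6), so at least 6 colors are needed.
A valid assignment using 6 colors: A=5, B=4, C=2, D=3, E=3, F=1, G=6.
Since 7 ≥ 6, a proper 7-coloring certainly exists.

Yes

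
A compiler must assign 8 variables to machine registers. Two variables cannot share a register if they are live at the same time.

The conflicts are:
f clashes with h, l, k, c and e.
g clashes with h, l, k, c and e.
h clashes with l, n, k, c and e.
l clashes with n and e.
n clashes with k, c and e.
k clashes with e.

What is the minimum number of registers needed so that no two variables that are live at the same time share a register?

h, n, k, e are mutually in conflict, so at least 4 registers are needed.
4 registers suffice: register 1 → {h}; register 2 → {c, e}; register 3 → {l, k}; register 4 → {f, g, n}. Every pair that conflicts lands in different registers.

4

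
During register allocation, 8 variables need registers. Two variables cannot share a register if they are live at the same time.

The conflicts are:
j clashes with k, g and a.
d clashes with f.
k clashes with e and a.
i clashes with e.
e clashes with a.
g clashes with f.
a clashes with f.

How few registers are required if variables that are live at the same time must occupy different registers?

3

k, e, a pairwise conflict, so at least 3 registers are needed.
3 registers suffice: j=2, d=1, k=3, i=1, e=2, g=1, a=1, f=2. Every pair that conflicts lands in different registers.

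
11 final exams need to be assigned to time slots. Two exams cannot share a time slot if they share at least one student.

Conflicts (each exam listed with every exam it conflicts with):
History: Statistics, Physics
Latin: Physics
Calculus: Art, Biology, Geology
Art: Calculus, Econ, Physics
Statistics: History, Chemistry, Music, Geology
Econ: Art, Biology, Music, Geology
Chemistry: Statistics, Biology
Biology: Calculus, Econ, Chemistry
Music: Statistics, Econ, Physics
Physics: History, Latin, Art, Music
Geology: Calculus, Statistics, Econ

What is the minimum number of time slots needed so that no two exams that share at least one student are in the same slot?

3

The cycle Statistics-Geology-Calculus-Biology-Chemistry-Statistics has odd length 5, so it cannot be 2-colored; at least 3 time slots are needed.
3 time slots suffice: time slot 1 → {Calculus, Statistics, Econ, Physics}; time slot 2 → {History, Latin, Art, Biology, Music, Geology}; time slot 3 → {Chemistry}. Each listed conflict is separated.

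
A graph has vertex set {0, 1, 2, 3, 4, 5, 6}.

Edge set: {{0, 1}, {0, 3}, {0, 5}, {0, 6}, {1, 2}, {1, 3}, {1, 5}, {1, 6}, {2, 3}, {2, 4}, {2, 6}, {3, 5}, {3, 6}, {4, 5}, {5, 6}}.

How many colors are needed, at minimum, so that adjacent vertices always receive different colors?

0, 1, 3, 5, 6 are mutually adjacent (a clique of size 5), so at least 5 colors are needed.
5 colors suffice: color red → {3, 4}; color blue → {1}; color green → {2, 5}; color yellow → {6}; color purple → {0}. No two adjacent vertices share a color.

5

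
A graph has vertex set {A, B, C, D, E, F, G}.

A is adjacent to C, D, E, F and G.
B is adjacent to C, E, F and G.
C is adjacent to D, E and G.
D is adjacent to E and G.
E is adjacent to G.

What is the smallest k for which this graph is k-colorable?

5

A, C, D, E, G are mutually adjacent (a clique of size 5), so at least 5 colors are needed.
A valid assignment using 5 colors: A=3, B=3, C=4, D=5, E=2, F=1, G=1. No two adjacent vertices share a color.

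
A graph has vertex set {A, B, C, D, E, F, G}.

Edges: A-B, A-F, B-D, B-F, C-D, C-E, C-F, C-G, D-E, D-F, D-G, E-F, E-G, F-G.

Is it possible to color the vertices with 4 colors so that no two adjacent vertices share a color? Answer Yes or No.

C, D, E, F, G form a clique, so at least 5 colors are needed.
So 4 colors are not enough.

No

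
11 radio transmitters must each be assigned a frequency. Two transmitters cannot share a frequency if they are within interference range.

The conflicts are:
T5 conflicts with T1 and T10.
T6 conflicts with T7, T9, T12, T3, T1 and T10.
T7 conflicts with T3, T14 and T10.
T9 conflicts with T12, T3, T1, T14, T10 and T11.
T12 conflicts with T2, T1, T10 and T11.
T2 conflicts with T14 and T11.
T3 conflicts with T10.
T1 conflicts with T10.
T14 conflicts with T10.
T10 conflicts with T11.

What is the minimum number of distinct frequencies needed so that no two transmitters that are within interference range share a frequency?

5

T6, T9, T12, T1, T10 pairwise conflict, so at least 5 frequencies are needed.
5 frequencies suffice: frequency 1 → {T2, T10}; frequency 2 → {T5, T7, T9}; frequency 3 → {T12, T3, T14}; frequency 4 → {T6, T11}; frequency 5 → {T1}. Each listed conflict is separated.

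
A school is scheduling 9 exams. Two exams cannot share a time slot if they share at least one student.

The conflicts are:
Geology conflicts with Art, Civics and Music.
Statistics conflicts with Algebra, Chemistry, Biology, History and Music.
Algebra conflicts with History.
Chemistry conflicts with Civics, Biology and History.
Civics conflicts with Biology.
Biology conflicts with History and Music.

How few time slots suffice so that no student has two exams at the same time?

Statistics, Chemistry, Biology, History all conflict with each other, so at least 4 time slots are needed.
Using 4 time slots: Geology=1, Statistics=2, Algebra=1, Chemistry=3, Art=2, Civics=2, Biology=1, History=4, Music=3. Each listed conflict is separated.

4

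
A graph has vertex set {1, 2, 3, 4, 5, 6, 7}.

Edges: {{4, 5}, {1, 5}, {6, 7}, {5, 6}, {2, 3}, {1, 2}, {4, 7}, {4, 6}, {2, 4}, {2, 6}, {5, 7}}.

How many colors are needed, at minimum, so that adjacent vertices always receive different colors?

4

4, 5, 6, 7 are mutually adjacent (a clique of size 4), so at least 4 colors are needed.
4 colors suffice: color a → {2, 5}; color b → {1, 3, 6}; color c → {4}; color d → {7}. Each edge has distinct colors on its endpoints.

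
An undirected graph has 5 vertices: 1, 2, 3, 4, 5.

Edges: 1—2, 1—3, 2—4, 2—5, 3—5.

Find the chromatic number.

2

2 and 5 are adjacent, so at least 2 colors are needed.
A valid assignment using 2 colors: 1=b, 2=a, 3=a, 4=b, 5=b. Each edge has distinct colors on its endpoints.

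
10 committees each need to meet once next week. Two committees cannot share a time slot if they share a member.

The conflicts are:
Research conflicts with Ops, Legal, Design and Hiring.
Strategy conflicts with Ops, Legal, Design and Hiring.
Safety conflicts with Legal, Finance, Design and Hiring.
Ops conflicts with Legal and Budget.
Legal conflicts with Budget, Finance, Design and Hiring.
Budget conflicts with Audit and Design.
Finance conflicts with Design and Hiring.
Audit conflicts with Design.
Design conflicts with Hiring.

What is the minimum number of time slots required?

5

Safety, Legal, Finance, Design, Hiring are mutually in conflict, so at least 5 time slots are needed.
Using 5 time slots: Research=4, Strategy=4, Safety=4, Ops=2, Legal=1, Budget=3, Finance=5, Audit=1, Design=2, Hiring=3. Each listed conflict is separated.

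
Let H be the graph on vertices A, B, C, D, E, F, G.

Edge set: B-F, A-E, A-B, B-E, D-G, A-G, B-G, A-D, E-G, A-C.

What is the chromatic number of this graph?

A, B, E, G are pairwise adjacent (a clique of size 4), so at least 4 colors are needed.
4 colors suffice: color 1 → {A, F}; color 2 → {B, C, D}; color 3 → {G}; color 4 → {E}. No two adjacent vertices share a color.

4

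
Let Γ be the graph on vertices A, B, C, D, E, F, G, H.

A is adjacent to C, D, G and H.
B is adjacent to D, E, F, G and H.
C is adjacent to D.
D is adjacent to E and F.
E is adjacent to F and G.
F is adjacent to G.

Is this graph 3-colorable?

B, D, E, F are pairwise adjacent (a clique of size 4), so at least 4 colors are needed.
So 3 colors are not enough.

No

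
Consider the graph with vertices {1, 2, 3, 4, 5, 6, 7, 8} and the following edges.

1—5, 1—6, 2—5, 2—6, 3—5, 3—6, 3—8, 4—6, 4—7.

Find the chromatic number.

2

1 and 5 are adjacent, so at least 2 colors are needed.
2 colors suffice: 1=b, 2=b, 3=b, 4=b, 5=a, 6=a, 7=a, 8=a. No two adjacent vertices share a color.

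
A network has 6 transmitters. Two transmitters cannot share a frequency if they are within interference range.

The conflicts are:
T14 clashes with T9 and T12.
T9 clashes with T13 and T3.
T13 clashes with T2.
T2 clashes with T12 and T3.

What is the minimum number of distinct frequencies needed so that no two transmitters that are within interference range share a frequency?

3

The cycle T14-T9-T13-T2-T12-T14 has odd length 5, so it cannot be 2-colored; at least 3 frequencies are needed.
3 frequencies suffice: frequency 1 → {T9, T2}; frequency 2 → {T13, T12, T3}; frequency 3 → {T14}. Each listed conflict is separated.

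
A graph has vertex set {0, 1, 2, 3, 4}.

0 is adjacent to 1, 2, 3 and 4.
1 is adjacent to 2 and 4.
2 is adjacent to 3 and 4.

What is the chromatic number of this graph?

0, 1, 2, 4 are pairwise adjacent (a clique of size 4), so at least 4 colors are needed.
A valid assignment using 4 colors: 0=a, 1=d, 2=b, 3=c, 4=c. Every edge joins two different colors.

4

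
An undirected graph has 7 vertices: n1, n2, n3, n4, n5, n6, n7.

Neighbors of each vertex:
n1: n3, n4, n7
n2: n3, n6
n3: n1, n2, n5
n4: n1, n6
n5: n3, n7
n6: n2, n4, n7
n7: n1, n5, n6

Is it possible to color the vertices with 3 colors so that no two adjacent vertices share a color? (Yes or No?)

Yes

The chromatic number is 3. The cycle n6-n4-n1-n3-n2-n6 has odd length 5, so it cannot be 2-colored; at least 3 colors are needed.
One proper 3-coloring: n1=1, n2=3, n3=2, n4=2, n5=1, n6=1, n7=2.
That is already a proper 3-coloring.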